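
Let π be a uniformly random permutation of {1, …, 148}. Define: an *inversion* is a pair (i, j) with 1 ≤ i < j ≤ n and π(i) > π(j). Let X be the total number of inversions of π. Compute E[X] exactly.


Write X = Σ X_I over the C(148, 2) = 10878 pairs i < j, with X_I the indicator of one inversion.
There are 10878 indicators.
For each fixed pair i < j, the values π(i) and π(j) are two distinct elements of {1, …, 148} in uniformly random order; by symmetry P[π(i) > π(j)] = 1/2.
By linearity: E[X] = 10878 · (1/2) = C(148, 2) · (1/2) = 10878/2 = 5439 ≈ 5439.000000.

E[X] = 5439 = 5439.000000.


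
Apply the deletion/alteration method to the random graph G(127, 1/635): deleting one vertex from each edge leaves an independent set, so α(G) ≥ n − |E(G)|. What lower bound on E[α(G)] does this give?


E[|E(G)|] = C(127, 2)·p = 8001 · (1/635) = 63/5.
E[α(G)] ≥ n − E[|E(G)|] = 127 − 63/5 = 572/5.
Numerically: ≈ 114.40000.
(This is only a lower bound; the true E[α(G)] may be larger.)

E[α(G)] ≥ 572/5 ≈ 114.40000.


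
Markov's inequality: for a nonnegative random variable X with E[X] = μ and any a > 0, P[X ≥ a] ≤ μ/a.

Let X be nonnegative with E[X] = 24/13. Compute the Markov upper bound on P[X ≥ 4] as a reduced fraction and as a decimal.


μ = E[X] = 24/13, a = 4.
Markov: P[X ≥ 4] ≤ μ/a = (24/13)/4 = 6/13.
Numerically: ≈ 0.461538.
(Since a = 4 > μ = 1.846154, the bound 6/13 is < 1 and informative.)

P[X ≥ 4] ≤ 6/13 ≈ 0.461538.


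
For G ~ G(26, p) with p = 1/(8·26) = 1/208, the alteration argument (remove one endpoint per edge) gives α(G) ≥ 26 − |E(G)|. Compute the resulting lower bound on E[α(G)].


E[|E(G)|] = C(26, 2)·p = 325 · (1/208) = 25/16.
E[α(G)] ≥ n − E[|E(G)|] = 26 − 25/16 = 391/16.
Numerically: ≈ 24.437500.
(This is only a lower bound; the true E[α(G)] may be larger.)

E[α(G)] ≥ 391/16 ≈ 24.437500.


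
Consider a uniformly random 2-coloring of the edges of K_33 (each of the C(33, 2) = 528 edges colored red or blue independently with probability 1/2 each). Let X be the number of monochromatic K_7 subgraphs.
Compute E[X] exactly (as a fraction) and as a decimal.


Let X = Σ_S X_S over the C(33, 7) = 4272048 subsets S of size 7, where X_S = 1 if the K_7 on S is monochromatic.
For a fixed S, the K_7 on S has C(7, 2) = 21 edges. P[all 21 edges red] = (1/2)^21, and likewise for blue, so P[monochromatic] = 2·(1/2)^21 = 2^{1 − 21} = 1/1048576.
Summing: E[X] = C(33, 7) · 2^{1 − 21} = 4272048 · 1/1048576 = 267003/65536.
Numerically: E[X] ≈ 4.0741.

E[X] = C(33,7)·2^(1−C(7,2)) = 267003/65536 ≈ 4.0741.


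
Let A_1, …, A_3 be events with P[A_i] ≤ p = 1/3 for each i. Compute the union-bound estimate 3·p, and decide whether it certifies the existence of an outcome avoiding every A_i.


Union bound: P[∪_{i=1}^{3} A_i] ≤ Σ_i P[A_i] ≤ 3·p = 3·(1/3) = 1.
Numerically: 1 ≈ 1.0000.
Is 1 < 1? NO.
Since the bound 1 is ≥ 1, the union bound is uninformative here; it does NOT by itself certify existence.

3·p = 1 ≈ 1.0000; existence NOT certified by the union bound.


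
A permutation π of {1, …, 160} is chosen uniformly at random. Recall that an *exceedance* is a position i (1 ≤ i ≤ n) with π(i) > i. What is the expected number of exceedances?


Write X = Σ_{i=1}^{160} X_i, where X_i = 1_{π(i) > i}.
For each fixed i, π(i) is uniform over {1, …, 160} (marginal of a uniform permutation), so P[π(i) > i] = (n − i)/n. Summing: Σ_{i=1}^{160} (n − i)/n = (0 + 1 + … + 159)/160 = 160(160 − 1)/(2·160) = (160 − 1)/2.
Hence E[X] = Σ_{i=1}^{160} (160 − i)/160 = 159/2 ≈ 79.5000.

E[X] = 159/2 = 79.5000.


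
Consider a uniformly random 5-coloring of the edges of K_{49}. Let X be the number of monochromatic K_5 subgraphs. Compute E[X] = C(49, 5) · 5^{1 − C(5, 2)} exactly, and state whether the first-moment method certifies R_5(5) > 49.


E[X] = C(49, 5) · 5^{1 − 10} = 1906884 · 5^{−9} = 1906884/1953125.
As a reduced fraction: E[X] = 1906884/1953125 ≈ 0.976.
Is E[X] < 1? YES.
Since E[X] < 1, there exists a 5-coloring of K_{49} with no monochromatic K_5; hence R_5(5) > 49.

E[X] = 1906884/1953125 ≈ 0.976; E[X] < 1, so R_5(5) > 49.


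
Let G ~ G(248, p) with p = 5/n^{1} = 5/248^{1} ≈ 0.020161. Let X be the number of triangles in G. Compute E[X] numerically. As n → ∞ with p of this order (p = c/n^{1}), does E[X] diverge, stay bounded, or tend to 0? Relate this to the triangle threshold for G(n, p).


Number of potential triangles: C(248, 3) = 2511496.
Each occurs with probability p³ ≈ (0.020161)³ ≈ 8.1951135e-06.
By linearity: E[X] = C(248, 3)·p³ ≈ 2511496 · 8.1951135e-06 ≈ 20.58199.
Here α = 1, so p = 5/n is exactly at the triangle threshold p ~ 1/n. Asymptotically E[X] → c³/6 = 5³/6 = 125/6 ≈ 20.83333, a bounded constant. In this regime the triangle count is asymptotically Poisson(c³/6).

E[X] ≈ 20.58199; in regime p = Θ(1/n^{1}) E[X] stays bounded (at the triangle threshold p ~ 1/n).


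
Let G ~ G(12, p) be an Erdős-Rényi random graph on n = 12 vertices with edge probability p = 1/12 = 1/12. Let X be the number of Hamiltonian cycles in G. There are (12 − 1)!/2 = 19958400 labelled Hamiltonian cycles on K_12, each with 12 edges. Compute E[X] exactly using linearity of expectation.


K_12 has (12 − 1)!/2 = 19958400 labelled Hamiltonian cycles.
For each such Hamiltonian cycle H, let X_H = 1 if all 12 edges of H are present in G. Then P[X_H = 1] = p^{12} = (1/12)^{12} = 1/8916100448256.
Summing the indicators: E[X] = Σ_H E[X_H] = 19958400 · p^{12} = 19958400 · 1/8916100448256 = 1925/859963392.
Numerically: E[X] ≈ 2.2385e-06.

E[X] = 19958400 · (1/12)^{12} = 1925/859963392 ≈ 2.2385e-06.


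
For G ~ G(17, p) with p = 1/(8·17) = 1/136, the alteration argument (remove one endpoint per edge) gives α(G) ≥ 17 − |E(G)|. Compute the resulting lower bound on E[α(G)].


E[|E(G)|] = C(17, 2)·p = 136 · (1/136) = 1.
E[α(G)] ≥ n − E[|E(G)|] = 17 − 1 = 16.
Numerically: ≈ 16.000.
(This is only a lower bound; the true E[α(G)] may be larger.)

E[α(G)] ≥ 16 ≈ 16.000.


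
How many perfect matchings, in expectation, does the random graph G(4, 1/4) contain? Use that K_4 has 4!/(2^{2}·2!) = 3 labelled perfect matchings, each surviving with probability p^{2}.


K_4 has 4!/(2^{2}·2!) = 3 labelled perfect matchings.
For each such perfect matching H, let X_H = 1 if all 2 edges of H are present in G. Then P[X_H = 1] = p^{2} = (1/4)^{2} = 1/16.
By linearity: E[X] = Σ_H E[X_H] = 3 · p^{2} = 3 · 1/16 = 3/16.
Numerically: E[X] ≈ 0.1875.

E[X] = 3 · (1/4)^{2} = 3/16 ≈ 0.1875.


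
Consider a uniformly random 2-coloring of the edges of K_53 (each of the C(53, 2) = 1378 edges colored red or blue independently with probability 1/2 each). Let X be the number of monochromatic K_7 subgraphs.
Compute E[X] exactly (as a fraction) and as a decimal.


Let X = Σ_S X_S over the C(53, 7) = 154143080 subsets S of size 7, where X_S = 1 if the K_7 on S is monochromatic.
For a fixed S, the K_7 on S has C(7, 2) = 21 edges. P[all 21 edges red] = (1/2)^21, and likewise for blue, so P[monochromatic] = 2·(1/2)^21 = 2^{1 − 21} = 1/1048576.
By linearity of expectation: E[X] = C(53, 7) · 2^{1 − 21} = 154143080 · 1/1048576 = 19267885/131072.
Numerically: E[X] ≈ 147.0023.

E[X] = C(53,7)·2^(1−C(7,2)) = 19267885/131072 ≈ 147.0023.


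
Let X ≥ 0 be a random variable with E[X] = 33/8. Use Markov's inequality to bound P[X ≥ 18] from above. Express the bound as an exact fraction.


μ = E[X] = 33/8, a = 18.
Markov: P[X ≥ 18] ≤ μ/a = (33/8)/18 = 11/48.
Numerically: ≈ 0.229167.
(Since a = 18 > μ = 4.125000, the bound 11/48 is < 1 and informative.)

P[X ≥ 18] ≤ 11/48 ≈ 0.229167.


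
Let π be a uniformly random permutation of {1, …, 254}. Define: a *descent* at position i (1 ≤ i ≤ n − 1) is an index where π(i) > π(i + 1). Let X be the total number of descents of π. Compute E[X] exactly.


Write X = Σ X_I over i = 1, …, 253, with X_I the indicator of one descent.
There are 253 indicators.
For each fixed i, the pair (π(i), π(i+1)) is a uniformly random ordered pair of distinct values from {1, …, 254}; by symmetry P[π(i) > π(i+1)] = 1/2.
By linearity: E[X] = 253 · (1/2) = (254 − 1) · (1/2) = 253/2 ≈ 126.500.

E[X] = 253/2 = 126.500.


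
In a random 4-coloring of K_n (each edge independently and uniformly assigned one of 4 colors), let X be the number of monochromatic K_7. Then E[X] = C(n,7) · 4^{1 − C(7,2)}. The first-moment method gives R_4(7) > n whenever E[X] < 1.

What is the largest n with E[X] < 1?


We need C(n, 7) · 4^{1 − 21} < 1, i.e. C(n, 7) < 4^{21 − 1} = 1099511627776.
Check values of n near the boundary:
  n = 176: C(176, 7) = 919790691600; 919790691600 < 1099511627776? YES
  n = 177: C(177, 7) = 957664425960; 957664425960 < 1099511627776? YES
  n = 178: C(178, 7) = 996867063280; 996867063280 < 1099511627776? YES
  n = 179: C(179, 7) = 1037437234460; 1037437234460 < 1099511627776? YES
  n = 180: C(180, 7) = 1079414463600; 1079414463600 < 1099511627776? YES
  n = 181: C(181, 7) = 1122839183400; 1122839183400 < 1099511627776? NO
The largest n with C(n, 7) < 1099511627776 is n = 180 (where E[X] = 67463403975/68719476736 ≈ 0.98172). Hence R_4(7) > 180, i.e. R_4(7) ≥ 181.

Largest n = 180; hence R_4(7) > 180.


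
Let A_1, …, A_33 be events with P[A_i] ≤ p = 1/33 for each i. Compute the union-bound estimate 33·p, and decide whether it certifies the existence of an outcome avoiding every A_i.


Union bound: P[∪_{i=1}^{33} A_i] ≤ Σ_i P[A_i] ≤ 33·p = 33·(1/33) = 1.
Numerically: 1 ≈ 1.000.
Is 1 < 1? NO.
Since the bound 1 is ≥ 1, the union bound is uninformative here; it does NOT by itself certify existence.

33·p = 1 ≈ 1.000; existence NOT certified by the union bound.


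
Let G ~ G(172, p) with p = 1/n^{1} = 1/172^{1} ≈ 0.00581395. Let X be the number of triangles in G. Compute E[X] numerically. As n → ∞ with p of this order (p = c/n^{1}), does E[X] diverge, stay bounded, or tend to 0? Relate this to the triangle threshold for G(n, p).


Number of potential triangles: C(172, 3) = 833340.
Each occurs with probability p³ ≈ (0.00581395)³ ≈ 1.96523577e-07.
By linearity: E[X] = C(172, 3)·p³ ≈ 833340 · 1.96523577e-07 ≈ 0.163771.
Here α = 1, so p = 1/n is exactly at the triangle threshold p ~ 1/n. Asymptotically E[X] → c³/6 = 1³/6 = 1/6 ≈ 0.166667, a bounded constant. In this regime the triangle count is asymptotically Poisson(c³/6).

E[X] ≈ 0.163771; in regime p = Θ(1/n^{1}) E[X] stays bounded (at the triangle threshold p ~ 1/n).


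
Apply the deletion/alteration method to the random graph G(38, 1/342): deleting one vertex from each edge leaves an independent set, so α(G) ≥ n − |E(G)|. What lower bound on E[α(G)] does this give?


E[|E(G)|] = C(38, 2)·p = 703 · (1/342) = 37/18.
E[α(G)] ≥ n − E[|E(G)|] = 38 − 37/18 = 647/18.
Numerically: ≈ 35.944.
(This is only a lower bound; the true E[α(G)] may be larger.)

E[α(G)] ≥ 647/18 ≈ 35.944.


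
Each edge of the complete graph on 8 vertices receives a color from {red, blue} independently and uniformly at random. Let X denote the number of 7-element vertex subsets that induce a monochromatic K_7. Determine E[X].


Let X = Σ_S X_S over the C(8, 7) = 8 subsets S of size 7, where X_S = 1 if the K_7 on S is monochromatic.
For a fixed S, the K_7 on S has C(7, 2) = 21 edges. P[all 21 edges red] = (1/2)^21, and likewise for blue, so P[monochromatic] = 2·(1/2)^21 = 2^{1 − 21} = 1/1048576.
By linearity: E[X] = C(8, 7) · 2^{1 − 21} = 8 · 1/1048576 = 1/131072.
Numerically: E[X] ≈ 0.000.

E[X] = C(8,7)·2^(1−C(7,2)) = 1/131072 ≈ 0.000.


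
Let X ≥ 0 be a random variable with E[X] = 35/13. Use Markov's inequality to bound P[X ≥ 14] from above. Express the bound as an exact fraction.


μ = E[X] = 35/13, a = 14.
Markov: P[X ≥ 14] ≤ μ/a = (35/13)/14 = 5/26.
Numerically: ≈ 0.1923.
(Since a = 14 > μ = 2.6923, the bound 5/26 is < 1 and informative.)

P[X ≥ 14] ≤ 5/26 ≈ 0.1923.


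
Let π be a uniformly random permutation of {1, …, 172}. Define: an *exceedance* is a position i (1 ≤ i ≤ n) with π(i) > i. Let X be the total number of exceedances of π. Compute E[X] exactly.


Write X = Σ_{i=1}^{172} X_i, where X_i = 1_{π(i) > i}.
For each fixed i, π(i) is uniform over {1, …, 172} (marginal of a uniform permutation), so P[π(i) > i] = (n − i)/n. Summing: Σ_{i=1}^{172} (n − i)/n = (0 + 1 + … + 171)/172 = 172(172 − 1)/(2·172) = (172 − 1)/2.
Hence E[X] = Σ_{i=1}^{172} (172 − i)/172 = 171/2 ≈ 85.500000.

E[X] = 171/2 = 85.500000.


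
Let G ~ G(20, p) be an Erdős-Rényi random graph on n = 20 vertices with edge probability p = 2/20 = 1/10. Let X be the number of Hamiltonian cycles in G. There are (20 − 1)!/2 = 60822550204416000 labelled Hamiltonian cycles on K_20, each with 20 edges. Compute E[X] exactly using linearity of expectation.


K_20 has (20 − 1)!/2 = 60822550204416000 labelled Hamiltonian cycles.
For each such Hamiltonian cycle H, let X_H = 1 if all 20 edges of H are present in G. Then P[X_H = 1] = p^{20} = (1/10)^{20} = 1/100000000000000000000.
By linearity of expectation: E[X] = Σ_H E[X_H] = 60822550204416000 · p^{20} = 60822550204416000 · 1/100000000000000000000 = 14849255421/24414062500000.
Numerically: E[X] ≈ 0.0006082.

E[X] = 60822550204416000 · (1/10)^{20} = 14849255421/24414062500000 ≈ 0.0006082.


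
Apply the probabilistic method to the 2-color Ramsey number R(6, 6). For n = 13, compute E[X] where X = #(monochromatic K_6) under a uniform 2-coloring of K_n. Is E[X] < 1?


E[X] = C(13, 6) · 2^{1 − 15} = 1716 · 2^{−14} = 1716/16384.
As a reduced fraction: E[X] = 429/4096 ≈ 0.105.
Is E[X] < 1? YES.
Since E[X] < 1, there exists a 2-coloring of K_{13} with no monochromatic K_6; hence R(6, 6) > 13.

E[X] = 429/4096 ≈ 0.105; E[X] < 1, so R(6, 6) > 13.


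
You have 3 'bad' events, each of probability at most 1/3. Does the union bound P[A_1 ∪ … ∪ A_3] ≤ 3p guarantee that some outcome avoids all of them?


Union bound: P[∪_{i=1}^{3} A_i] ≤ Σ_i P[A_i] ≤ 3·p = 3·(1/3) = 1.
Numerically: 1 ≈ 1.0000000.
Is 1 < 1? NO.
Since the bound 1 is ≥ 1, the union bound is uninformative here; it does NOT by itself certify existence.

3·p = 1 ≈ 1.0000000; existence NOT certified by the union bound.


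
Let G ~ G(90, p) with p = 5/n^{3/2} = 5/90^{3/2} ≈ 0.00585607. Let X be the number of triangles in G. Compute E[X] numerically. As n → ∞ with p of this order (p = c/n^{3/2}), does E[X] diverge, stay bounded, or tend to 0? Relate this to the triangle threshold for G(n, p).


Number of potential triangles: C(90, 3) = 117480.
Each occurs with probability p³ ≈ (0.00585607)³ ≈ 2.00825437e-07.
By linearity: E[X] = C(90, 3)·p³ ≈ 117480 · 2.00825437e-07 ≈ 0.023593.
Since α = 3/2 > 1, p = c/n^{3/2} = o(1/n) is below the triangle threshold p ~ 1/n. Asymptotically E[X] ~ (c³/6)·n^{3(1−α)} = (5³/6)·n^{-1.5} → 0, so by Markov's inequality G has no triangles w.h.p.

E[X] ≈ 0.023593; in regime p = Θ(1/n^{3/2}) E[X] tends to 0 (below the triangle threshold p ~ 1/n).


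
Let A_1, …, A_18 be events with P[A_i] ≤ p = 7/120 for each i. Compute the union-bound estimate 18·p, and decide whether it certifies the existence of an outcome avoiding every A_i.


Union bound: P[∪_{i=1}^{18} A_i] ≤ Σ_i P[A_i] ≤ 18·p = 18·(7/120) = 21/20.
Numerically: 21/20 ≈ 1.0500000.
Is 21/20 < 1? NO.
Since the bound 21/20 is ≥ 1, the union bound is uninformative here; it does NOT by itself certify existence.

18·p = 21/20 ≈ 1.0500000; existence NOT certified by the union bound.


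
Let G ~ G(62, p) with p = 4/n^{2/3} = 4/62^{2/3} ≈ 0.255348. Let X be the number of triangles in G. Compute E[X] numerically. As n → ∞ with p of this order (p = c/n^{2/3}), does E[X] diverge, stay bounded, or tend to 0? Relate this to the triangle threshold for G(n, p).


Number of potential triangles: C(62, 3) = 37820.
Each occurs with probability p³ ≈ (0.255348)³ ≈ 1.66493236e-02.
By linearity: E[X] = C(62, 3)·p³ ≈ 37820 · 1.66493236e-02 ≈ 629.677419.
Since α = 2/3 < 1, p = c/n^{2/3} ≫ 1/n is above the triangle threshold p ~ 1/n. Asymptotically E[X] ~ (c³/6)·n^{3(1−α)} = (4³/6)·n^{1} → ∞; triangles are abundant w.h.p.

E[X] ≈ 629.677419; in regime p = Θ(1/n^{2/3}) E[X] diverges (above the triangle threshold p ~ 1/n).


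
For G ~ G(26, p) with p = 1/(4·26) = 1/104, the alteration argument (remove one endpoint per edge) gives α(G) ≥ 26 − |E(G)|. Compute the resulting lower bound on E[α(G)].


E[|E(G)|] = C(26, 2)·p = 325 · (1/104) = 25/8.
E[α(G)] ≥ n − E[|E(G)|] = 26 − 25/8 = 183/8.
Numerically: ≈ 22.8750.
(This is only a lower bound; the true E[α(G)] may be larger.)

E[α(G)] ≥ 183/8 ≈ 22.8750.


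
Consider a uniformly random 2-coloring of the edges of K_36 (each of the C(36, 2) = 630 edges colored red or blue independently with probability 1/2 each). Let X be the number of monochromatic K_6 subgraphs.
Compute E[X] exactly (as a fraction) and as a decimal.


Let X = Σ_S X_S over the C(36, 6) = 1947792 subsets S of size 6, where X_S = 1 if the K_6 on S is monochromatic.
For a fixed S, the K_6 on S has C(6, 2) = 15 edges. P[all 15 edges red] = (1/2)^15, and likewise for blue, so P[monochromatic] = 2·(1/2)^15 = 2^{1 − 15} = 1/16384.
By linearity: E[X] = C(36, 6) · 2^{1 − 15} = 1947792 · 1/16384 = 121737/1024.
Numerically: E[X] ≈ 118.8838.

E[X] = C(36,6)·2^(1−C(6,2)) = 121737/1024 ≈ 118.8838.


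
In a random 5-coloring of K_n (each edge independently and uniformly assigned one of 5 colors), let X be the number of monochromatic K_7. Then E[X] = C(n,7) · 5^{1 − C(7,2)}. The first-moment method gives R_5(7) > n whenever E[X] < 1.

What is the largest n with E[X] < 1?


We need C(n, 7) · 5^{1 − 21} < 1, i.e. C(n, 7) < 5^{21 − 1} = 95367431640625.
Check values of n near the boundary:
  n = 336: C(336, 7) = 90079147136880; 90079147136880 < 95367431640625? YES
  n = 337: C(337, 7) = 91989916924632; 91989916924632 < 95367431640625? YES
  n = 338: C(338, 7) = 93935323022736; 93935323022736 < 95367431640625? YES
  n = 339: C(339, 7) = 95915887062372; 95915887062372 < 95367431640625? NO
  n = 340: C(340, 7) = 97932136940560; 97932136940560 < 95367431640625? NO
  n = 341: C(341, 7) = 99984606876440; 99984606876440 < 95367431640625? NO
The largest n with C(n, 7) < 95367431640625 is n = 338 (where E[X] = 93935323022736/95367431640625 ≈ 0.984983). Hence R_5(7) > 338, i.e. R_5(7) ≥ 339.

Largest n = 338; hence R_5(7) > 338.


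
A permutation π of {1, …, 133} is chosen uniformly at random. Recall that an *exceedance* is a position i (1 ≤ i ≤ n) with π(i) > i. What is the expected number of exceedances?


Write X = Σ_{i=1}^{133} X_i, where X_i = 1_{π(i) > i}.
For each fixed i, π(i) is uniform over {1, …, 133} (marginal of a uniform permutation), so P[π(i) > i] = (n − i)/n. Summing: Σ_{i=1}^{133} (n − i)/n = (0 + 1 + … + 132)/133 = 133(133 − 1)/(2·133) = (133 − 1)/2.
Hence E[X] = Σ_{i=1}^{133} (133 − i)/133 = 66 ≈ 66.000.

E[X] = 66 = 66.000.


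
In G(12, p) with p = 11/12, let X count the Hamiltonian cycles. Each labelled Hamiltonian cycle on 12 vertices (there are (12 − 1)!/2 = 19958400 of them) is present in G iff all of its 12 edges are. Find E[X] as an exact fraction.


K_12 has (12 − 1)!/2 = 19958400 labelled Hamiltonian cycles.
For each such Hamiltonian cycle H, let X_H = 1 if all 12 edges of H are present in G. Then P[X_H = 1] = p^{12} = (11/12)^{12} = 3138428376721/8916100448256.
Summing the indicators: E[X] = Σ_H E[X_H] = 19958400 · p^{12} = 19958400 · 3138428376721/8916100448256 = 6041474625187925/859963392.
Numerically: E[X] ≈ 7.0253e+06.

E[X] = 19958400 · (11/12)^{12} = 6041474625187925/859963392 ≈ 7.0253e+06.


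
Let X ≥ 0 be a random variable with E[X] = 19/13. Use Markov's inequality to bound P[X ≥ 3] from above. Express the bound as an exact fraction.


μ = E[X] = 19/13, a = 3.
Markov: P[X ≥ 3] ≤ μ/a = (19/13)/3 = 19/39.
Numerically: ≈ 0.48718.
(Since a = 3 > μ = 1.46154, the bound 19/39 is < 1 and informative.)

P[X ≥ 3] ≤ 19/39 ≈ 0.48718.


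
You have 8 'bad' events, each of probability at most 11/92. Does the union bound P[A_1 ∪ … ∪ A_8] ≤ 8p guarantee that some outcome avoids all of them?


Union bound: P[∪_{i=1}^{8} A_i] ≤ Σ_i P[A_i] ≤ 8·p = 8·(11/92) = 22/23.
Numerically: 22/23 ≈ 0.957.
Is 22/23 < 1? YES.
Since P[∪ A_i] ≤ 22/23 < 1, the complement has P[∩ A_i^c] ≥ 1 − 22/23 = 1/23 > 0, so some outcome avoids every A_i.

8·p = 22/23 ≈ 0.957; existence CERTIFIED by the union bound.


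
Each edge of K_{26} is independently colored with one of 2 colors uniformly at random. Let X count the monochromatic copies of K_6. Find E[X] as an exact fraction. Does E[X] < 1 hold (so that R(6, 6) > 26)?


E[X] = C(26, 6) · 2^{1 − 15} = 230230 · 2^{−14} = 230230/16384.
As a reduced fraction: E[X] = 115115/8192 ≈ 14.052.
Is E[X] < 1? NO.
Since E[X] ≥ 1, the first-moment bound is inconclusive at n = 26; it does NOT by itself certify R(6, 6) > 26.

E[X] = 115115/8192 ≈ 14.052; E[X] ≥ 1; first-moment method inconclusive here.


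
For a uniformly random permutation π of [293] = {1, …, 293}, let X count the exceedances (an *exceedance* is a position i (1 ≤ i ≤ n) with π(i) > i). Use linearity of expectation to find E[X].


Write X = Σ_{i=1}^{293} X_i, where X_i = 1_{π(i) > i}.
For each fixed i, π(i) is uniform over {1, …, 293} (marginal of a uniform permutation), so P[π(i) > i] = (n − i)/n. Summing: Σ_{i=1}^{293} (n − i)/n = (0 + 1 + … + 292)/293 = 293(293 − 1)/(2·293) = (293 − 1)/2.
Hence E[X] = Σ_{i=1}^{293} (293 − i)/293 = 146 ≈ 146.000.

E[X] = 146 = 146.000.


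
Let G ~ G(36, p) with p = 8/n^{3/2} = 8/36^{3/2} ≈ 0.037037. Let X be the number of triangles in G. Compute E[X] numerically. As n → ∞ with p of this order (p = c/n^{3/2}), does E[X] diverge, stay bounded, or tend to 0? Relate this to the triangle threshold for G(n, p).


Number of potential triangles: C(36, 3) = 7140.
Each occurs with probability p³ ≈ (0.037037)³ ≈ 5.08052634e-05.
By linearity: E[X] = C(36, 3)·p³ ≈ 7140 · 5.08052634e-05 ≈ 0.362750.
Since α = 3/2 > 1, p = c/n^{3/2} = o(1/n) is below the triangle threshold p ~ 1/n. Asymptotically E[X] ~ (c³/6)·n^{3(1−α)} = (8³/6)·n^{-1.5} → 0, so by Markov's inequality G has no triangles w.h.p.

E[X] ≈ 0.362750; in regime p = Θ(1/n^{3/2}) E[X] tends to 0 (below the triangle threshold p ~ 1/n).


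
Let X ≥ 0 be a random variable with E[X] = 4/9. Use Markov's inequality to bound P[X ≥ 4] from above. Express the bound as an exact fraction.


μ = E[X] = 4/9, a = 4.
Markov: P[X ≥ 4] ≤ μ/a = (4/9)/4 = 1/9.
Numerically: ≈ 0.111.
(Since a = 4 > μ = 0.444, the bound 1/9 is < 1 and informative.)

P[X ≥ 4] ≤ 1/9 ≈ 0.111.


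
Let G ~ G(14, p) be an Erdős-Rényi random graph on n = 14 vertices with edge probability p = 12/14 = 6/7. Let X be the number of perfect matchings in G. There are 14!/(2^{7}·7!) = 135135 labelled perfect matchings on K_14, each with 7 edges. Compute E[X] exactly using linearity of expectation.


K_14 has 14!/(2^{7}·7!) = 135135 labelled perfect matchings.
For each such perfect matching H, let X_H = 1 if all 7 edges of H are present in G. Then P[X_H = 1] = p^{7} = (6/7)^{7} = 279936/823543.
Summing the indicators: E[X] = Σ_H E[X_H] = 135135 · p^{7} = 135135 · 279936/823543 = 5404164480/117649.
Numerically: E[X] ≈ 45934.6.

E[X] = 135135 · (6/7)^{7} = 5404164480/117649 ≈ 45934.6.


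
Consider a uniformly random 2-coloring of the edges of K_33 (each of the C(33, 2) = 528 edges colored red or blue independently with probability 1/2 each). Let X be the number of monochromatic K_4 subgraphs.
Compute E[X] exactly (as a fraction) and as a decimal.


Let X = Σ_S X_S over the C(33, 4) = 40920 subsets S of size 4, where X_S = 1 if the K_4 on S is monochromatic.
For a fixed S, the K_4 on S has C(4, 2) = 6 edges. P[all 6 edges red] = (1/2)^6, and likewise for blue, so P[monochromatic] = 2·(1/2)^6 = 2^{1 − 6} = 1/32.
By linearity: E[X] = C(33, 4) · 2^{1 − 6} = 40920 · 1/32 = 5115/4.
Numerically: E[X] ≈ 1278.75000.

E[X] = C(33,4)·2^(1−C(4,2)) = 5115/4 ≈ 1278.75000.


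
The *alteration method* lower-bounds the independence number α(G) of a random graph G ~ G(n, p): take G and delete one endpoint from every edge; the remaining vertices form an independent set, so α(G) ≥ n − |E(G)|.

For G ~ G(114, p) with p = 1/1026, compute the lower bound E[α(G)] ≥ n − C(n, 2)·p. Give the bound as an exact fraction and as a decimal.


E[|E(G)|] = C(114, 2)·p = 6441 · (1/1026) = 113/18.
E[α(G)] ≥ n − E[|E(G)|] = 114 − 113/18 = 1939/18.
Numerically: ≈ 107.7222.
(This is only a lower bound; the true E[α(G)] may be larger.)

E[α(G)] ≥ 1939/18 ≈ 107.7222.


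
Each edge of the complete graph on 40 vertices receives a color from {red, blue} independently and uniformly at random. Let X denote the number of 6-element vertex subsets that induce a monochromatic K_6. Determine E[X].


Let X = Σ_S X_S over the C(40, 6) = 3838380 subsets S of size 6, where X_S = 1 if the K_6 on S is monochromatic.
For a fixed S, the K_6 on S has C(6, 2) = 15 edges. P[all 15 edges red] = (1/2)^15, and likewise for blue, so P[monochromatic] = 2·(1/2)^15 = 2^{1 − 15} = 1/16384.
By linearity of expectation: E[X] = C(40, 6) · 2^{1 − 15} = 3838380 · 1/16384 = 959595/4096.
Numerically: E[X] ≈ 234.276.

E[X] = C(40,6)·2^(1−C(6,2)) = 959595/4096 ≈ 234.276.


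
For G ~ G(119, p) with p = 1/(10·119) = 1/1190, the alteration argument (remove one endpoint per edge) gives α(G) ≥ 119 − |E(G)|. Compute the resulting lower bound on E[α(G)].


E[|E(G)|] = C(119, 2)·p = 7021 · (1/1190) = 59/10.
E[α(G)] ≥ n − E[|E(G)|] = 119 − 59/10 = 1131/10.
Numerically: ≈ 113.10000.
(This is only a lower bound; the true E[α(G)] may be larger.)

E[α(G)] ≥ 1131/10 ≈ 113.10000.


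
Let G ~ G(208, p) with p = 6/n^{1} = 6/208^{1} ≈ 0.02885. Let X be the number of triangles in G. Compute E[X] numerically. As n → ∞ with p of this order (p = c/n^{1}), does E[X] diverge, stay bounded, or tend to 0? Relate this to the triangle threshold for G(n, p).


Number of potential triangles: C(208, 3) = 1478256.
Each occurs with probability p³ ≈ (0.02885)³ ≈ 2.400290e-05.
By linearity: E[X] = C(208, 3)·p³ ≈ 1478256 · 2.400290e-05 ≈ 35.4824.
Here α = 1, so p = 6/n is exactly at the triangle threshold p ~ 1/n. Asymptotically E[X] → c³/6 = 6³/6 = 36 ≈ 36.0000, a bounded constant. In this regime the triangle count is asymptotically Poisson(c³/6).

E[X] ≈ 35.4824; in regime p = Θ(1/n^{1}) E[X] stays bounded (at the triangle threshold p ~ 1/n).


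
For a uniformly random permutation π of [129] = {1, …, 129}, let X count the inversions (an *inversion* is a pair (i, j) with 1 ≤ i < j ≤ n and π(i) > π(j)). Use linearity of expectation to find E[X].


Write X = Σ X_I over the C(129, 2) = 8256 pairs i < j, with X_I the indicator of one inversion.
There are 8256 indicators.
For each fixed pair i < j, the values π(i) and π(j) are two distinct elements of {1, …, 129} in uniformly random order; by symmetry P[π(i) > π(j)] = 1/2.
By linearity: E[X] = 8256 · (1/2) = C(129, 2) · (1/2) = 8256/2 = 4128 ≈ 4128.000.

E[X] = 4128 = 4128.000.


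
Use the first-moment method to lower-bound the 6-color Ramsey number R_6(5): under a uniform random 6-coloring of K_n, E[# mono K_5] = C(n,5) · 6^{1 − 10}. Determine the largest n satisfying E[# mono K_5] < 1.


We need C(n, 5) · 6^{1 − 10} < 1, i.e. C(n, 5) < 6^{10 − 1} = 10077696.
Check values of n near the boundary:
  n = 66: C(66, 5) = 8936928; 8936928 < 10077696? YES
  n = 67: C(67, 5) = 9657648; 9657648 < 10077696? YES
  n = 68: C(68, 5) = 10424128; 10424128 < 10077696? NO
The largest n with C(n, 5) < 10077696 is n = 67 (where E[X] = 67067/69984 ≈ 0.958319). Hence R_6(5) > 67, i.e. R_6(5) ≥ 68.

Largest n = 67; hence R_6(5) > 67.


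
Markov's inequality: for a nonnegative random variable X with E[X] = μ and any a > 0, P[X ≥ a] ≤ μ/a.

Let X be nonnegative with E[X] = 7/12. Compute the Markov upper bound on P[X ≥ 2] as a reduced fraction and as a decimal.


μ = E[X] = 7/12, a = 2.
Markov: P[X ≥ 2] ≤ μ/a = (7/12)/2 = 7/24.
Numerically: ≈ 0.291667.
(Since a = 2 > μ = 0.583333, the bound 7/24 is < 1 and informative.)

P[X ≥ 2] ≤ 7/24 ≈ 0.291667.


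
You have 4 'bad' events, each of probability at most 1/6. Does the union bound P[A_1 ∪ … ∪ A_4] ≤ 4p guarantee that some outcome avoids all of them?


Union bound: P[∪_{i=1}^{4} A_i] ≤ Σ_i P[A_i] ≤ 4·p = 4·(1/6) = 2/3.
Numerically: 2/3 ≈ 0.66667.
Is 2/3 < 1? YES.
Since P[∪ A_i] ≤ 2/3 < 1, the complement has P[∩ A_i^c] ≥ 1 − 2/3 = 1/3 > 0, so some outcome avoids every A_i.

4·p = 2/3 ≈ 0.66667; existence CERTIFIED by the union bound.


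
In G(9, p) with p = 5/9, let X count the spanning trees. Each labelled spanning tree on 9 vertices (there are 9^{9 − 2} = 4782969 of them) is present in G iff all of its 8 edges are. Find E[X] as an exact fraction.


K_9 has 9^{9 − 2} = 4782969 labelled spanning trees.
For each such spanning tree H, let X_H = 1 if all 8 edges of H are present in G. Then P[X_H = 1] = p^{8} = (5/9)^{8} = 390625/43046721.
By linearity: E[X] = Σ_H E[X_H] = 4782969 · p^{8} = 4782969 · 390625/43046721 = 390625/9.
Numerically: E[X] ≈ 43403.

E[X] = 4782969 · (5/9)^{8} = 390625/9 ≈ 43403.


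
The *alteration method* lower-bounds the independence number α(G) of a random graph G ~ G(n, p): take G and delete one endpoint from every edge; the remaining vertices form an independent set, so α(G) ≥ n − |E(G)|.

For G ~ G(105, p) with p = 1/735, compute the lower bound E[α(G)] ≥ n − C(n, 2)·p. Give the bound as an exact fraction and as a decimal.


E[|E(G)|] = C(105, 2)·p = 5460 · (1/735) = 52/7.
E[α(G)] ≥ n − E[|E(G)|] = 105 − 52/7 = 683/7.
Numerically: ≈ 97.571429.
(This is only a lower bound; the true E[α(G)] may be larger.)

E[α(G)] ≥ 683/7 ≈ 97.571429.


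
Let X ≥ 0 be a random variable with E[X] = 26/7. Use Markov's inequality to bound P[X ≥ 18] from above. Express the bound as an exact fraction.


μ = E[X] = 26/7, a = 18.
Markov: P[X ≥ 18] ≤ μ/a = (26/7)/18 = 13/63.
Numerically: ≈ 0.20635.
(Since a = 18 > μ = 3.71429, the bound 13/63 is < 1 and informative.)

P[X ≥ 18] ≤ 13/63 ≈ 0.20635.


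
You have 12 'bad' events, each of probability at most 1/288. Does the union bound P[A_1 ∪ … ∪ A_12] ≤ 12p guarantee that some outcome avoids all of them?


Union bound: P[∪_{i=1}^{12} A_i] ≤ Σ_i P[A_i] ≤ 12·p = 12·(1/288) = 1/24.
Numerically: 1/24 ≈ 0.0417.
Is 1/24 < 1? YES.
Since P[∪ A_i] ≤ 1/24 < 1, the complement has P[∩ A_i^c] ≥ 1 − 1/24 = 23/24 > 0, so some outcome avoids every A_i.

12·p = 1/24 ≈ 0.0417; existence CERTIFIED by the union bound.


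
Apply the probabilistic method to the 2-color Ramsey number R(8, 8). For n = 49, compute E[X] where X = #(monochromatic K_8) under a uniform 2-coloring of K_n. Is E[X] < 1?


E[X] = C(49, 8) · 2^{1 − 28} = 450978066 · 2^{−27} = 450978066/134217728.
As a reduced fraction: E[X] = 225489033/67108864 ≈ 3.36005.
Is E[X] < 1? NO.
Since E[X] ≥ 1, the first-moment bound is inconclusive at n = 49; it does NOT by itself certify R(8, 8) > 49.

E[X] = 225489033/67108864 ≈ 3.36005; E[X] ≥ 1; first-moment method inconclusive here.


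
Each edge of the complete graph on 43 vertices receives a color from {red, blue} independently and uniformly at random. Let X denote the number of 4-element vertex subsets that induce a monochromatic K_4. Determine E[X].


Let X = Σ_S X_S over the C(43, 4) = 123410 subsets S of size 4, where X_S = 1 if the K_4 on S is monochromatic.
For a fixed S, the K_4 on S has C(4, 2) = 6 edges. P[all 6 edges red] = (1/2)^6, and likewise for blue, so P[monochromatic] = 2·(1/2)^6 = 2^{1 − 6} = 1/32.
Summing: E[X] = C(43, 4) · 2^{1 − 6} = 123410 · 1/32 = 61705/16.
Numerically: E[X] ≈ 3856.5625.

E[X] = C(43,4)·2^(1−C(4,2)) = 61705/16 ≈ 3856.5625.


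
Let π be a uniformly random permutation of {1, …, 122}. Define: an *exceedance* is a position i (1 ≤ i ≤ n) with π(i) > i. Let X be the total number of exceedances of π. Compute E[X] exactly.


Write X = Σ_{i=1}^{122} X_i, where X_i = 1_{π(i) > i}.
For each fixed i, π(i) is uniform over {1, …, 122} (marginal of a uniform permutation), so P[π(i) > i] = (n − i)/n. Summing: Σ_{i=1}^{122} (n − i)/n = (0 + 1 + … + 121)/122 = 122(122 − 1)/(2·122) = (122 − 1)/2.
Hence E[X] = Σ_{i=1}^{122} (122 − i)/122 = 121/2 ≈ 60.50000.

E[X] = 121/2 = 60.50000.


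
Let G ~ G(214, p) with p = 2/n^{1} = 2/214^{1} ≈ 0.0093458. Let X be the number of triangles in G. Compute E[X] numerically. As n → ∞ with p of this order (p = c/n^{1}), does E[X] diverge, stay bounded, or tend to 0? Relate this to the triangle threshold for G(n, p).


Number of potential triangles: C(214, 3) = 1610564.
Each occurs with probability p³ ≈ (0.0093458)³ ≈ 8.1629788e-07.
By linearity: E[X] = C(214, 3)·p³ ≈ 1610564 · 8.1629788e-07 ≈ 1.31470.
Here α = 1, so p = 2/n is exactly at the triangle threshold p ~ 1/n. Asymptotically E[X] → c³/6 = 2³/6 = 4/3 ≈ 1.33333, a bounded constant. In this regime the triangle count is asymptotically Poisson(c³/6).

E[X] ≈ 1.31470; in regime p = Θ(1/n^{1}) E[X] stays bounded (at the triangle threshold p ~ 1/n).


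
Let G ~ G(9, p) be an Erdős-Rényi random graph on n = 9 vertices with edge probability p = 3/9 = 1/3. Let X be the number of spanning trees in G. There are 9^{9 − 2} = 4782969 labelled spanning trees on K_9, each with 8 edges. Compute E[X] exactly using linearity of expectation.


K_9 has 9^{9 − 2} = 4782969 labelled spanning trees.
For each such spanning tree H, let X_H = 1 if all 8 edges of H are present in G. Then P[X_H = 1] = p^{8} = (1/3)^{8} = 1/6561.
Summing the indicators: E[X] = Σ_H E[X_H] = 4782969 · p^{8} = 4782969 · 1/6561 = 729.
Numerically: E[X] ≈ 729.

E[X] = 4782969 · (1/3)^{8} = 729 ≈ 729.


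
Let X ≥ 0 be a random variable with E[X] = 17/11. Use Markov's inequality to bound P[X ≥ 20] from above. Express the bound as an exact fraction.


μ = E[X] = 17/11, a = 20.
Markov: P[X ≥ 20] ≤ μ/a = (17/11)/20 = 17/220.
Numerically: ≈ 0.077.
(Since a = 20 > μ = 1.545, the bound 17/220 is < 1 and informative.)

P[X ≥ 20] ≤ 17/220 ≈ 0.077.


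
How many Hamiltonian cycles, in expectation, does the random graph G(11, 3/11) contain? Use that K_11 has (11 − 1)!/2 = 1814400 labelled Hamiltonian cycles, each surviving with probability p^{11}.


K_11 has (11 − 1)!/2 = 1814400 labelled Hamiltonian cycles.
For each such Hamiltonian cycle H, let X_H = 1 if all 11 edges of H are present in G. Then P[X_H = 1] = p^{11} = (3/11)^{11} = 177147/285311670611.
Summing the indicators: E[X] = Σ_H E[X_H] = 1814400 · p^{11} = 1814400 · 177147/285311670611 = 321415516800/285311670611.
Numerically: E[X] ≈ 1.13.

E[X] = 1814400 · (3/11)^{11} = 321415516800/285311670611 ≈ 1.13.


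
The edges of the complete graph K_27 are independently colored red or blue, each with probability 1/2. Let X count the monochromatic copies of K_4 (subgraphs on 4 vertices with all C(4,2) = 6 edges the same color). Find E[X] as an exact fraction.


Let X = Σ_S X_S over the C(27, 4) = 17550 subsets S of size 4, where X_S = 1 if the K_4 on S is monochromatic.
For a fixed S, the K_4 on S has C(4, 2) = 6 edges. P[all 6 edges red] = (1/2)^6, and likewise for blue, so P[monochromatic] = 2·(1/2)^6 = 2^{1 − 6} = 1/32.
Summing: E[X] = C(27, 4) · 2^{1 − 6} = 17550 · 1/32 = 8775/16.
Numerically: E[X] ≈ 548.43750.

E[X] = C(27,4)·2^(1−C(4,2)) = 8775/16 ≈ 548.43750.


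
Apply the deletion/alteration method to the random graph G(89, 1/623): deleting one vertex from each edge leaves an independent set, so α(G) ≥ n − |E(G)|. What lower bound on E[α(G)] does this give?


E[|E(G)|] = C(89, 2)·p = 3916 · (1/623) = 44/7.
E[α(G)] ≥ n − E[|E(G)|] = 89 − 44/7 = 579/7.
Numerically: ≈ 82.714286.
(This is only a lower bound; the true E[α(G)] may be larger.)

E[α(G)] ≥ 579/7 ≈ 82.714286.


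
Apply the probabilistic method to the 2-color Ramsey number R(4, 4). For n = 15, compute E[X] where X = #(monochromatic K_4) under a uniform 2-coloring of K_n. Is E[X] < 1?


E[X] = C(15, 4) · 2^{1 − 6} = 1365 · 2^{−5} = 1365/32.
As a reduced fraction: E[X] = 1365/32 ≈ 42.656.
Is E[X] < 1? NO.
Since E[X] ≥ 1, the first-moment bound is inconclusive at n = 15; it does NOT by itself certify R(4, 4) > 15.

E[X] = 1365/32 ≈ 42.656; E[X] ≥ 1; first-moment method inconclusive here.


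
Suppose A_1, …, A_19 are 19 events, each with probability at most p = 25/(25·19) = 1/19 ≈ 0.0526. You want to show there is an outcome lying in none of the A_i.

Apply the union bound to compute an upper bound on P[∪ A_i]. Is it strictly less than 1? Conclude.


Union bound: P[∪_{i=1}^{19} A_i] ≤ Σ_i P[A_i] ≤ 19·p = 19·(1/19) = 1.
Numerically: 1 ≈ 1.0000.
Is 1 < 1? NO.
Since the bound 1 is ≥ 1, the union bound is uninformative here; it does NOT by itself certify existence.

19·p = 1 ≈ 1.0000; existence NOT certified by the union bound.


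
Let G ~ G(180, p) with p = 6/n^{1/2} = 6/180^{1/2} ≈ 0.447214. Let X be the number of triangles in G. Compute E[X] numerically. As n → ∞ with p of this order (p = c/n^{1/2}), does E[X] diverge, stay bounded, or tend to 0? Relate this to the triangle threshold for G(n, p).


Number of potential triangles: C(180, 3) = 955860.
Each occurs with probability p³ ≈ (0.447214)³ ≈ 8.94427191e-02.
By linearity: E[X] = C(180, 3)·p³ ≈ 955860 · 8.94427191e-02 ≈ 85494.717479.
Since α = 1/2 < 1, p = c/n^{1/2} ≫ 1/n is above the triangle threshold p ~ 1/n. Asymptotically E[X] ~ (c³/6)·n^{3(1−α)} = (6³/6)·n^{1.5} → ∞; triangles are abundant w.h.p.

E[X] ≈ 85494.717479; in regime p = Θ(1/n^{1/2}) E[X] diverges (above the triangle threshold p ~ 1/n).


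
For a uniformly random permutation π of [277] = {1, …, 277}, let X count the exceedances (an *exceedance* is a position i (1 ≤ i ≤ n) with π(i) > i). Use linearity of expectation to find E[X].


Write X = Σ_{i=1}^{277} X_i, where X_i = 1_{π(i) > i}.
For each fixed i, π(i) is uniform over {1, …, 277} (marginal of a uniform permutation), so P[π(i) > i] = (n − i)/n. Summing: Σ_{i=1}^{277} (n − i)/n = (0 + 1 + … + 276)/277 = 277(277 − 1)/(2·277) = (277 − 1)/2.
Hence E[X] = Σ_{i=1}^{277} (277 − i)/277 = 138 ≈ 138.0000.

E[X] = 138 = 138.0000.


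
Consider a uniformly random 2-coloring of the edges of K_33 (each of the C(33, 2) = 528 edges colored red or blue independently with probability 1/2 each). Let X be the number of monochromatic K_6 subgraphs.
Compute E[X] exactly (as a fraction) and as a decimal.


Let X = Σ_S X_S over the C(33, 6) = 1107568 subsets S of size 6, where X_S = 1 if the K_6 on S is monochromatic.
For a fixed S, the K_6 on S has C(6, 2) = 15 edges. P[all 15 edges red] = (1/2)^15, and likewise for blue, so P[monochromatic] = 2·(1/2)^15 = 2^{1 − 15} = 1/16384.
Summing: E[X] = C(33, 6) · 2^{1 − 15} = 1107568 · 1/16384 = 69223/1024.
Numerically: E[X] ≈ 67.6006.

E[X] = C(33,6)·2^(1−C(6,2)) = 69223/1024 ≈ 67.6006.


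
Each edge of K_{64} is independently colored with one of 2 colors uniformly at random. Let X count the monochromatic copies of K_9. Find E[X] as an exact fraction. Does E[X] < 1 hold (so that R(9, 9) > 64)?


E[X] = C(64, 9) · 2^{1 − 36} = 27540584512 · 2^{−35} = 27540584512/34359738368.
As a reduced fraction: E[X] = 430321633/536870912 ≈ 0.80154.
Is E[X] < 1? YES.
Since E[X] < 1, there exists a 2-coloring of K_{64} with no monochromatic K_9; hence R(9, 9) > 64.

E[X] = 430321633/536870912 ≈ 0.80154; E[X] < 1, so R(9, 9) > 64.
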